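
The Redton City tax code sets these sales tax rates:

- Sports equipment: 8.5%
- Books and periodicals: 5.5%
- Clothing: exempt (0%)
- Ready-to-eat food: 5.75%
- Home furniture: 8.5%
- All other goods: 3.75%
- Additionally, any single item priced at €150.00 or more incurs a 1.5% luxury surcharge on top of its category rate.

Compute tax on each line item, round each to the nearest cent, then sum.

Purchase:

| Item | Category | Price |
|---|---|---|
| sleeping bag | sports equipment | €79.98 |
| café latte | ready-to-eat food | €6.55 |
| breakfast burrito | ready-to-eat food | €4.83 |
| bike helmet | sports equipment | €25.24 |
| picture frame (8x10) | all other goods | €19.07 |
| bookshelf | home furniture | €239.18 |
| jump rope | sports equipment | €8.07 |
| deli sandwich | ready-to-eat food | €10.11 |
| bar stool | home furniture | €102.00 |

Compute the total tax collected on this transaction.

€44.19

Sleeping bag €79.98: sports equipment → 8.5% → €6.80
Café latte €6.55: ready-to-eat food → 5.75% → €0.38
Breakfast burrito €4.83: ready-to-eat food → 5.75% → €0.28
Bike helmet €25.24: sports equipment → 8.5% → €2.15
Picture frame (8x10) €19.07: all other goods → 3.75% → €0.72
Bookshelf €239.18: home furniture → 8.5% + 1.5% surcharge = 10% → €23.92
Jump rope €8.07: sports equipment → 8.5% → €0.69
Deli sandwich €10.11: ready-to-eat food → 5.75% → €0.58
Bar stool €102.00: home furniture → 8.5% → €8.67
Total tax = €6.80 + €0.38 + €0.28 + €2.15 + €0.72 + €23.92 + €0.69 + €0.58 + €8.67 = €44.19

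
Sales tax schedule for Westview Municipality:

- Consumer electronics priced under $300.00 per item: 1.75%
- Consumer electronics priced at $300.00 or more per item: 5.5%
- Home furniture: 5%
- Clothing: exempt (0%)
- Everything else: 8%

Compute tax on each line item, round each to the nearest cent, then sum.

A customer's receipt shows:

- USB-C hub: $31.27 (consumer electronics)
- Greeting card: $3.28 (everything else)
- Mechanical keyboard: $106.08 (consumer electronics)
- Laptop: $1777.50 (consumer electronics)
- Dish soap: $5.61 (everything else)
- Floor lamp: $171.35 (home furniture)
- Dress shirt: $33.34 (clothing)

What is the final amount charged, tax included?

$2237.88

USB-C hub $31.27: consumer electronics, under $300.00 → 1.75% → $0.55
Greeting card $3.28: everything else → 8% → $0.26
Mechanical keyboard $106.08: consumer electronics, under $300.00 → 1.75% → $1.86
Laptop $1777.50: consumer electronics, $300.00 or more → 5.5% → $97.76
Dish soap $5.61: everything else → 8% → $0.45
Floor lamp $171.35: home furniture → 5% → $8.57
Dress shirt $33.34: clothing → 0% → $0.00
Subtotal = $2128.43; tax = $109.45; total due = $2237.88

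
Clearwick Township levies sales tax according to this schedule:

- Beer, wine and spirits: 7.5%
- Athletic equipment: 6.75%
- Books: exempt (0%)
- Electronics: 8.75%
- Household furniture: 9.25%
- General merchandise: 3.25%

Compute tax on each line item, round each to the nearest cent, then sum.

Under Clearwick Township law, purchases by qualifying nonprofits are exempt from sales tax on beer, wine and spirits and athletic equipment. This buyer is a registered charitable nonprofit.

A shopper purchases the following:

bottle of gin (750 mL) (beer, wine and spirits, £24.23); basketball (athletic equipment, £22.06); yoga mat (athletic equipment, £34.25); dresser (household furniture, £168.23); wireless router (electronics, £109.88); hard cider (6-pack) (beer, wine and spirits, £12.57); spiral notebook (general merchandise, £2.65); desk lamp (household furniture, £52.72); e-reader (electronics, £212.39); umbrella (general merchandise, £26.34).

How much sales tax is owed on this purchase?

Bottle of gin (750 mL) £24.23: beer, wine and spirits, buyer-exempt → 0% → £0.00
Basketball £22.06: athletic equipment, buyer-exempt → 0% → £0.00
Yoga mat £34.25: athletic equipment, buyer-exempt → 0% → £0.00
Dresser £168.23: household furniture → 9.25% → £15.56
Wireless router £109.88: electronics → 8.75% → £9.61
Hard cider (6-pack) £12.57: beer, wine and spirits, buyer-exempt → 0% → £0.00
Spiral notebook £2.65: general merchandise → 3.25% → £0.09
Desk lamp £52.72: household furniture → 9.25% → £4.88
E-reader £212.39: electronics → 8.75% → £18.58
Umbrella £26.34: general merchandise → 3.25% → £0.86
Total tax = £15.56 + £9.61 + £0.09 + £4.88 + £18.58 + £0.86 = £49.58

£49.58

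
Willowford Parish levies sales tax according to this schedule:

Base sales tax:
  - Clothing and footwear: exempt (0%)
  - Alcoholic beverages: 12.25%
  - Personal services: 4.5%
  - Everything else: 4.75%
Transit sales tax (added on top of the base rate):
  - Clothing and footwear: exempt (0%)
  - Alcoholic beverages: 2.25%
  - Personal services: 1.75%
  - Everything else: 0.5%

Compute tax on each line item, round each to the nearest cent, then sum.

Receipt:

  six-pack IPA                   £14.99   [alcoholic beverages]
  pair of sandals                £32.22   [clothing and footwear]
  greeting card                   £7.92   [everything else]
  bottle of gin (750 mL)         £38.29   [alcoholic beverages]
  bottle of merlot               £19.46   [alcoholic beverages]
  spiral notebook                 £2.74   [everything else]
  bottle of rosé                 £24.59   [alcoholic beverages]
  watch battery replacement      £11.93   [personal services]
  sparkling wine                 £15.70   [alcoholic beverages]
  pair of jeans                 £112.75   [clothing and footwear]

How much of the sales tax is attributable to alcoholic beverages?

Six-pack IPA £14.99: alcoholic beverages → 12.25% + 2.25% transit = 14.5% → £2.17
Bottle of gin (750 mL) £38.29: alcoholic beverages → 12.25% + 2.25% transit = 14.5% → £5.55
Bottle of merlot £19.46: alcoholic beverages → 12.25% + 2.25% transit = 14.5% → £2.82
Bottle of rosé £24.59: alcoholic beverages → 12.25% + 2.25% transit = 14.5% → £3.57
Sparkling wine £15.70: alcoholic beverages → 12.25% + 2.25% transit = 14.5% → £2.28
Tax on alcoholic beverages = £2.17 + £5.55 + £2.82 + £3.57 + £2.28 = £16.39

£16.39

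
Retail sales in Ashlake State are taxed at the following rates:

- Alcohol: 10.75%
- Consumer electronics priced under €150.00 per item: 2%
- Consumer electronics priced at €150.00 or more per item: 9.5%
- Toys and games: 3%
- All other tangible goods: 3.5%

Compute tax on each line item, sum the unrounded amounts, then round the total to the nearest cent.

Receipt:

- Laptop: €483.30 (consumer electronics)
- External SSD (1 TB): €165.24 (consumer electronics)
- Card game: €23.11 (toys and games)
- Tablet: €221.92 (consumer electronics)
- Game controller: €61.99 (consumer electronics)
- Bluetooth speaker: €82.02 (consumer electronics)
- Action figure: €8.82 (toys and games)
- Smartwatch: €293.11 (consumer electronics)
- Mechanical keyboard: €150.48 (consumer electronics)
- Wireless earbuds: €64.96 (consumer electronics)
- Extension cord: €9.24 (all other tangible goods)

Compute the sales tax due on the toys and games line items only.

€0.96

Card game €23.11: toys and games → 3% → €0.6933
Action figure €8.82: toys and games → 3% → €0.2646
Tax on toys and games: unrounded sum = €0.9579 → €0.96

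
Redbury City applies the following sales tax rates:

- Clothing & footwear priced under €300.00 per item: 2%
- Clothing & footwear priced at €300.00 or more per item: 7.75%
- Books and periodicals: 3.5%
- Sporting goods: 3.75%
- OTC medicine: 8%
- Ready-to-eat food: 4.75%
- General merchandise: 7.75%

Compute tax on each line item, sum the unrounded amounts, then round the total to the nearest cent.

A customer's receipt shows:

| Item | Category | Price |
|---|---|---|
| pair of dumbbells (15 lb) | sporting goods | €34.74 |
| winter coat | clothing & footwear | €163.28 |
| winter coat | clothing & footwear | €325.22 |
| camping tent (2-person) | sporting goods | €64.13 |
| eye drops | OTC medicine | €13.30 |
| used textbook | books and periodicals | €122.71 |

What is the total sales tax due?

Pair of dumbbells (15 lb) €34.74: sporting goods → 3.75% → €1.30275
Winter coat €163.28: clothing & footwear, under €300.00 → 2% → €3.2656
Winter coat €325.22: clothing & footwear, €300.00 or more → 7.75% → €25.20455
Camping tent (2-person) €64.13: sporting goods → 3.75% → €2.404875
Eye drops €13.30: OTC medicine → 8% → €1.064
Used textbook €122.71: books and periodicals → 3.5% → €4.29485
Unrounded tax sum = €37.536625 → €37.54

€37.54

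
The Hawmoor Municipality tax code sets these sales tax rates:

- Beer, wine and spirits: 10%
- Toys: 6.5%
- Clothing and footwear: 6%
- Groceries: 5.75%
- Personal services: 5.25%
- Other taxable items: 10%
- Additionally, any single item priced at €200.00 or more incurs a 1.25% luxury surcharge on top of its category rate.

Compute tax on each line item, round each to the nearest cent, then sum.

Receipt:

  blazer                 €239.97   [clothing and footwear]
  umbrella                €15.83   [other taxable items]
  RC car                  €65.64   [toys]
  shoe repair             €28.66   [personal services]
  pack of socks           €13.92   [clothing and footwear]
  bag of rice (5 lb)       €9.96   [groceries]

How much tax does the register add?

€26.16

Blazer €239.97: clothing and footwear → 6% + 1.25% surcharge = 7.25% → €17.40
Umbrella €15.83: other taxable items → 10% → €1.58
RC car €65.64: toys → 6.5% → €4.27
Shoe repair €28.66: personal services → 5.25% → €1.50
Pack of socks €13.92: clothing and footwear → 6% → €0.84
Bag of rice (5 lb) €9.96: groceries → 5.75% → €0.57
Total tax = €17.40 + €1.58 + €4.27 + €1.50 + €0.84 + €0.57 = €26.16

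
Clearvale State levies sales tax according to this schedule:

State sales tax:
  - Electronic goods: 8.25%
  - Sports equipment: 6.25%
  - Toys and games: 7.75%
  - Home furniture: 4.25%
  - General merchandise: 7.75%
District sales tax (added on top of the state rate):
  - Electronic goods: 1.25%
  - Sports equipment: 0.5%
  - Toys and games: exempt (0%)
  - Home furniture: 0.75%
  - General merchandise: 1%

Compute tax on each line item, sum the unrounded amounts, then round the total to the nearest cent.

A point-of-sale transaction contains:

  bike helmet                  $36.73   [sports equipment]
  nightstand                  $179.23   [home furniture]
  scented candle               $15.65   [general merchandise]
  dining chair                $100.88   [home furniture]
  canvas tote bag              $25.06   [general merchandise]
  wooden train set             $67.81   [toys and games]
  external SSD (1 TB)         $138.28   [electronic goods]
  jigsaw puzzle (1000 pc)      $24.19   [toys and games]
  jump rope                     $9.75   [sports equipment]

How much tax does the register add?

$40.97

Bike helmet $36.73: sports equipment → 6.25% + 0.5% district = 6.75% → $2.479275
Nightstand $179.23: home furniture → 4.25% + 0.75% district = 5% → $8.9615
Scented candle $15.65: general merchandise → 7.75% + 1% district = 8.75% → $1.369375
Dining chair $100.88: home furniture → 4.25% + 0.75% district = 5% → $5.044
Canvas tote bag $25.06: general merchandise → 7.75% + 1% district = 8.75% → $2.19275
Wooden train set $67.81: toys and games → 7.75% + 0% district = 7.75% → $5.255275
External SSD (1 TB) $138.28: electronic goods → 8.25% + 1.25% district = 9.5% → $13.1366
Jigsaw puzzle (1000 pc) $24.19: toys and games → 7.75% + 0% district = 7.75% → $1.874725
Jump rope $9.75: sports equipment → 6.25% + 0.5% district = 6.75% → $0.658125
Unrounded tax sum = $40.971625 → $40.97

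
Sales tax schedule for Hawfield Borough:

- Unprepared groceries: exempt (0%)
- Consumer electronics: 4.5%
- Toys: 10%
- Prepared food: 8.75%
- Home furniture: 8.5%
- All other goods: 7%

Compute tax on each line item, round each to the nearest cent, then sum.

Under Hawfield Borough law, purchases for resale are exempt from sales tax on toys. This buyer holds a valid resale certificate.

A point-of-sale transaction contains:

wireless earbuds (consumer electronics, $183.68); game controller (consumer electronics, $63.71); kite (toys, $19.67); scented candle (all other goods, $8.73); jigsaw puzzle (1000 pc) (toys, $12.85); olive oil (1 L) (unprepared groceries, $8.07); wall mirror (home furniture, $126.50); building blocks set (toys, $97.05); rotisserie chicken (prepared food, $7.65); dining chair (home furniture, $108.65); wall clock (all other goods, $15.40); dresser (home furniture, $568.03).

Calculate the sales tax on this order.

Wireless earbuds $183.68: consumer electronics → 4.5% → $8.27
Game controller $63.71: consumer electronics → 4.5% → $2.87
Kite $19.67: toys, buyer-exempt → 0% → $0.00
Scented candle $8.73: all other goods → 7% → $0.61
Jigsaw puzzle (1000 pc) $12.85: toys, buyer-exempt → 0% → $0.00
Olive oil (1 L) $8.07: unprepared groceries → 0% → $0.00
Wall mirror $126.50: home furniture → 8.5% → $10.75
Building blocks set $97.05: toys, buyer-exempt → 0% → $0.00
Rotisserie chicken $7.65: prepared food → 8.75% → $0.67
Dining chair $108.65: home furniture → 8.5% → $9.24
Wall clock $15.40: all other goods → 7% → $1.08
Dresser $568.03: home furniture → 8.5% → $48.28
Total tax = $8.27 + $2.87 + $0.61 + $10.75 + $0.67 + $9.24 + $1.08 + $48.28 = $81.77

$81.77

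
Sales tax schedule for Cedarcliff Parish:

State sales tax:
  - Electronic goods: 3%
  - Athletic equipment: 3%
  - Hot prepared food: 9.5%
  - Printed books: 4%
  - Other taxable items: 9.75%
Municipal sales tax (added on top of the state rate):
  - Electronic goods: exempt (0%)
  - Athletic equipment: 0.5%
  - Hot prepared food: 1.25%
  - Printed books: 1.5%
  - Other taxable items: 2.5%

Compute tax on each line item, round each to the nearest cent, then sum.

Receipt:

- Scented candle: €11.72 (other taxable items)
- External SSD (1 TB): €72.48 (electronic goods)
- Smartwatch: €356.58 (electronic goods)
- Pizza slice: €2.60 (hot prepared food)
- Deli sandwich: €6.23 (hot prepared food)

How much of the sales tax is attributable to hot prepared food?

€0.95

Pizza slice €2.60: hot prepared food → 9.5% + 1.25% municipal = 10.75% → €0.28
Deli sandwich €6.23: hot prepared food → 9.5% + 1.25% municipal = 10.75% → €0.67
Tax on hot prepared food = €0.28 + €0.67 = €0.95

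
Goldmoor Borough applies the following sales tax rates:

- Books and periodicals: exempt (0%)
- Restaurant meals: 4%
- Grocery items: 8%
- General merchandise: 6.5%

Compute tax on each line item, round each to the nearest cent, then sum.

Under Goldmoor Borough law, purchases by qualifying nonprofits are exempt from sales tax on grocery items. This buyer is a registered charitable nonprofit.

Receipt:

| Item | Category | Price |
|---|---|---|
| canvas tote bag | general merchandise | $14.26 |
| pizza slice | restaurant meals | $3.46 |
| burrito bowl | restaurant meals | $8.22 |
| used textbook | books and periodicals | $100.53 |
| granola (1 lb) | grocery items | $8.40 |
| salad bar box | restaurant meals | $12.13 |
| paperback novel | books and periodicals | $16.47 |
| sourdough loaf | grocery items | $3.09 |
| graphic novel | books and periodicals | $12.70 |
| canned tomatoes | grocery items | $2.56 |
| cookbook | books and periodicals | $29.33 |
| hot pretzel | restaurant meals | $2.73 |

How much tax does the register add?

Canvas tote bag $14.26: general merchandise → 6.5% → $0.93
Pizza slice $3.46: restaurant meals → 4% → $0.14
Burrito bowl $8.22: restaurant meals → 4% → $0.33
Used textbook $100.53: books and periodicals → 0% → $0.00
Granola (1 lb) $8.40: grocery items, buyer-exempt → 0% → $0.00
Salad bar box $12.13: restaurant meals → 4% → $0.49
Paperback novel $16.47: books and periodicals → 0% → $0.00
Sourdough loaf $3.09: grocery items, buyer-exempt → 0% → $0.00
Graphic novel $12.70: books and periodicals → 0% → $0.00
Canned tomatoes $2.56: grocery items, buyer-exempt → 0% → $0.00
Cookbook $29.33: books and periodicals → 0% → $0.00
Hot pretzel $2.73: restaurant meals → 4% → $0.11
Total tax = $0.93 + $0.14 + $0.33 + $0.49 + $0.11 = $2.00

$2.00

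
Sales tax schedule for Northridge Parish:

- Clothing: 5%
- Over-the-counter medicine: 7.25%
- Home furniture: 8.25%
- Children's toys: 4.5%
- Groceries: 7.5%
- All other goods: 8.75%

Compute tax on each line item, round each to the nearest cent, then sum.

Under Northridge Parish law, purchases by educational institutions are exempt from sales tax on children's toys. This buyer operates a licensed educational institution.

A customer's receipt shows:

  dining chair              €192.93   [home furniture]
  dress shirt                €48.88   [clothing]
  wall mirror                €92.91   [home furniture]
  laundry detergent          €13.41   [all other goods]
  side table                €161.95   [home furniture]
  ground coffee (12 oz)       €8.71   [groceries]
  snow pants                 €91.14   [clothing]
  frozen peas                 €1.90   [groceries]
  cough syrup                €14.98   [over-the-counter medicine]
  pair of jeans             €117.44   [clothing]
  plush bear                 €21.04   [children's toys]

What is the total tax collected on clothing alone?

€12.87

Dress shirt €48.88: clothing → 5% → €2.44
Snow pants €91.14: clothing → 5% → €4.56
Pair of jeans €117.44: clothing → 5% → €5.87
Tax on clothing = €2.44 + €4.56 + €5.87 = €12.87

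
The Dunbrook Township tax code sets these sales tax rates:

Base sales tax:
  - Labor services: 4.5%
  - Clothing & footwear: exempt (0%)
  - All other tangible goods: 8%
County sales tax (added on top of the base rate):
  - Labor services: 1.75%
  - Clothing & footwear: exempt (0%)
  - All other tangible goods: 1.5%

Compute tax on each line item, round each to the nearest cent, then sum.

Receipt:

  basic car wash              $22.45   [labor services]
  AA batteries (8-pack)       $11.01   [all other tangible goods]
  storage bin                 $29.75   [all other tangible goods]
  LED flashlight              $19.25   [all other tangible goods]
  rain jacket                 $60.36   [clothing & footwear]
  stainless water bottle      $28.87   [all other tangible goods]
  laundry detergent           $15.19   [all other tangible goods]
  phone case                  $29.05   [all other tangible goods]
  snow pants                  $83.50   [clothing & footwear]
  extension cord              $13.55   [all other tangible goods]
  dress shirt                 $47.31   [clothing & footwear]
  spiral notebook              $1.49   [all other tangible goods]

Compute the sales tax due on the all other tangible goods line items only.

AA batteries (8-pack) $11.01: all other tangible goods → 8% + 1.5% county = 9.5% → $1.05
Storage bin $29.75: all other tangible goods → 8% + 1.5% county = 9.5% → $2.83
LED flashlight $19.25: all other tangible goods → 8% + 1.5% county = 9.5% → $1.83
Stainless water bottle $28.87: all other tangible goods → 8% + 1.5% county = 9.5% → $2.74
Laundry detergent $15.19: all other tangible goods → 8% + 1.5% county = 9.5% → $1.44
Phone case $29.05: all other tangible goods → 8% + 1.5% county = 9.5% → $2.76
Extension cord $13.55: all other tangible goods → 8% + 1.5% county = 9.5% → $1.29
Spiral notebook $1.49: all other tangible goods → 8% + 1.5% county = 9.5% → $0.14
Tax on all other tangible goods = $1.05 + $2.83 + $1.83 + $2.74 + $1.44 + $2.76 + $1.29 + $0.14 = $14.08

$14.08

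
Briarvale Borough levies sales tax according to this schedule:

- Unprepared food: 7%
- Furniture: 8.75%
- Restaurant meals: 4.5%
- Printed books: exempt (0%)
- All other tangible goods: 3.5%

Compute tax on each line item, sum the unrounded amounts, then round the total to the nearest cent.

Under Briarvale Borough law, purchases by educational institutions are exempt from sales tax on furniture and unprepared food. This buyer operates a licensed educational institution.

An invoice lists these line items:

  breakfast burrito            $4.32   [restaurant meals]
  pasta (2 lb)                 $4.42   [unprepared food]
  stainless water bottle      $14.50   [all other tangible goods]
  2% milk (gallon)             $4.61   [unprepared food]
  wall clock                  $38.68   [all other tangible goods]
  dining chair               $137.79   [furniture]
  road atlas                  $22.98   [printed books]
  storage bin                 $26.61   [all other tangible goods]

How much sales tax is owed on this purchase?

$2.99

Breakfast burrito $4.32: restaurant meals → 4.5% → $0.1944
Pasta (2 lb) $4.42: unprepared food, buyer-exempt → 0% → $0.00
Stainless water bottle $14.50: all other tangible goods → 3.5% → $0.5075
2% milk (gallon) $4.61: unprepared food, buyer-exempt → 0% → $0.00
Wall clock $38.68: all other tangible goods → 3.5% → $1.3538
Dining chair $137.79: furniture, buyer-exempt → 0% → $0.00
Road atlas $22.98: printed books → 0% → $0.00
Storage bin $26.61: all other tangible goods → 3.5% → $0.93135
Unrounded tax sum = $2.98705 → $2.99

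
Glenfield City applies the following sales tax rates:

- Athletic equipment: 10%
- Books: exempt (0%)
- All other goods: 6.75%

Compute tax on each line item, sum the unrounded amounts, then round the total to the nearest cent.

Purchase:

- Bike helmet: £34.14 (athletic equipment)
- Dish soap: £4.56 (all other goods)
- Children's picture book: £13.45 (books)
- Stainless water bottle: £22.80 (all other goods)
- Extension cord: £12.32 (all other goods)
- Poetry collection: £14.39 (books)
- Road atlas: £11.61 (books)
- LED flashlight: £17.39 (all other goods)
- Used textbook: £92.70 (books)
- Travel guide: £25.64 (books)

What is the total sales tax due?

£7.27

Bike helmet £34.14: athletic equipment → 10% → £3.414
Dish soap £4.56: all other goods → 6.75% → £0.3078
Children's picture book £13.45: books → 0% → £0.00
Stainless water bottle £22.80: all other goods → 6.75% → £1.539
Extension cord £12.32: all other goods → 6.75% → £0.8316
Poetry collection £14.39: books → 0% → £0.00
Road atlas £11.61: books → 0% → £0.00
LED flashlight £17.39: all other goods → 6.75% → £1.173825
Used textbook £92.70: books → 0% → £0.00
Travel guide £25.64: books → 0% → £0.00
Unrounded tax sum = £7.266225 → £7.27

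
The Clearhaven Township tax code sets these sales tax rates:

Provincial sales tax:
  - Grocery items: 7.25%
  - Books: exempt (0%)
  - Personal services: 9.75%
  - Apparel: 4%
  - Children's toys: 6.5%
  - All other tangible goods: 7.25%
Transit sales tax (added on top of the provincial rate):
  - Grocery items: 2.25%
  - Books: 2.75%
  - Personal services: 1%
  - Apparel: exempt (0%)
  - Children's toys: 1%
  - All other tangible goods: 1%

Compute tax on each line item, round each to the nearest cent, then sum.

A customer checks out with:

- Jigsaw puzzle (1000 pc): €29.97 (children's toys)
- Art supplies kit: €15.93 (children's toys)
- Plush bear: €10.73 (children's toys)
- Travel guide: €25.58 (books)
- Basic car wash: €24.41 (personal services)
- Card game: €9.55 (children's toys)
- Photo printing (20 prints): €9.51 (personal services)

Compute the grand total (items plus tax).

Jigsaw puzzle (1000 pc) €29.97: children's toys → 6.5% + 1% transit = 7.5% → €2.25
Art supplies kit €15.93: children's toys → 6.5% + 1% transit = 7.5% → €1.19
Plush bear €10.73: children's toys → 6.5% + 1% transit = 7.5% → €0.80
Travel guide €25.58: books → 0% + 2.75% transit = 2.75% → €0.70
Basic car wash €24.41: personal services → 9.75% + 1% transit = 10.75% → €2.62
Card game €9.55: children's toys → 6.5% + 1% transit = 7.5% → €0.72
Photo printing (20 prints) €9.51: personal services → 9.75% + 1% transit = 10.75% → €1.02
Subtotal = €125.68; tax = €9.30; total due = €134.98

€134.98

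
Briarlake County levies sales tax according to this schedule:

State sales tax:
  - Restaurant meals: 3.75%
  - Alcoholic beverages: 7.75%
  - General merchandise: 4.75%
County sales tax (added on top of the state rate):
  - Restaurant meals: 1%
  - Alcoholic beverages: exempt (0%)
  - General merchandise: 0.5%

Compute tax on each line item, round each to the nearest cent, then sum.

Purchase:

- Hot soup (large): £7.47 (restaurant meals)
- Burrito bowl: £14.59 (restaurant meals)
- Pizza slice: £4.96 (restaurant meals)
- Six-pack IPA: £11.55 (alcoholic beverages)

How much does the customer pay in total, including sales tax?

Hot soup (large) £7.47: restaurant meals → 3.75% + 1% county = 4.75% → £0.35
Burrito bowl £14.59: restaurant meals → 3.75% + 1% county = 4.75% → £0.69
Pizza slice £4.96: restaurant meals → 3.75% + 1% county = 4.75% → £0.24
Six-pack IPA £11.55: alcoholic beverages → 7.75% + 0% county = 7.75% → £0.90
Subtotal = £38.57; tax = £2.18; total due = £40.75

£40.75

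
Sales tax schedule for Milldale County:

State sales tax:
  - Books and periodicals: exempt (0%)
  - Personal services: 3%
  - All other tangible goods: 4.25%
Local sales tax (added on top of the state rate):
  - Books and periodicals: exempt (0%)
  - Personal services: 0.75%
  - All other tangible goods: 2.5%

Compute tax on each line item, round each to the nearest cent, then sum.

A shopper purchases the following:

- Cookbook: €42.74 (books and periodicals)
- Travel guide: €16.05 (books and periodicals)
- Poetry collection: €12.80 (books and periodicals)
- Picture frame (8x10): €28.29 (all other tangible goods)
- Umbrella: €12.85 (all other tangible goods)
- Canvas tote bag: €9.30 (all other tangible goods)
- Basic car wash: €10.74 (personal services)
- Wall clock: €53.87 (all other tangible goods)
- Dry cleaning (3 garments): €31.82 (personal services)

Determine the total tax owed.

Cookbook €42.74: books and periodicals → 0% + 0% local = 0% → €0.00
Travel guide €16.05: books and periodicals → 0% + 0% local = 0% → €0.00
Poetry collection €12.80: books and periodicals → 0% + 0% local = 0% → €0.00
Picture frame (8x10) €28.29: all other tangible goods → 4.25% + 2.5% local = 6.75% → €1.91
Umbrella €12.85: all other tangible goods → 4.25% + 2.5% local = 6.75% → €0.87
Canvas tote bag €9.30: all other tangible goods → 4.25% + 2.5% local = 6.75% → €0.63
Basic car wash €10.74: personal services → 3% + 0.75% local = 3.75% → €0.40
Wall clock €53.87: all other tangible goods → 4.25% + 2.5% local = 6.75% → €3.64
Dry cleaning (3 garments) €31.82: personal services → 3% + 0.75% local = 3.75% → €1.19
Total tax = €1.91 + €0.87 + €0.63 + €0.40 + €3.64 + €1.19 = €8.64

€8.64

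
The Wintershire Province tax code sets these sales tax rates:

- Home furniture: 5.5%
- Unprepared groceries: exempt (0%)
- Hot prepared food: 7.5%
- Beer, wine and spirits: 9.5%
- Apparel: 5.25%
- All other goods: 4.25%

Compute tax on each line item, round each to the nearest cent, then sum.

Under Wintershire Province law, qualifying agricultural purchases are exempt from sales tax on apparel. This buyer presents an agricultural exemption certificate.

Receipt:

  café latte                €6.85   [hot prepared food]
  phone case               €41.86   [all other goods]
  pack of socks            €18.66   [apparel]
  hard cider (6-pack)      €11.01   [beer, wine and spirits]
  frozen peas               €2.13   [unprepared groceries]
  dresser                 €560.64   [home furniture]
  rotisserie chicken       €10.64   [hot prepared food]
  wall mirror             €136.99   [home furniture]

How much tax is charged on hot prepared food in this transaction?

Café latte €6.85: hot prepared food → 7.5% → €0.51
Rotisserie chicken €10.64: hot prepared food → 7.5% → €0.80
Tax on hot prepared food = €0.51 + €0.80 = €1.31

€1.31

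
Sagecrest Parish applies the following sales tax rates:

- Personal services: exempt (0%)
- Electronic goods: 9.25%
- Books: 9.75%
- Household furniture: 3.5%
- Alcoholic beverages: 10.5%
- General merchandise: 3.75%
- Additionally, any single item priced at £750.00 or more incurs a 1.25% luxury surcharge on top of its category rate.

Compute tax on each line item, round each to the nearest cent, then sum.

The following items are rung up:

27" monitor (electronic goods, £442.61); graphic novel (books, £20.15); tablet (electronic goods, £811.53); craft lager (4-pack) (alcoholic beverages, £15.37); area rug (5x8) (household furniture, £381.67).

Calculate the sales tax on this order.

27" monitor £442.61: electronic goods → 9.25% → £40.94
Graphic novel £20.15: books → 9.75% → £1.96
Tablet £811.53: electronic goods → 9.25% + 1.25% surcharge = 10.5% → £85.21
Craft lager (4-pack) £15.37: alcoholic beverages → 10.5% → £1.61
Area rug (5x8) £381.67: household furniture → 3.5% → £13.36
Total tax = £40.94 + £1.96 + £85.21 + £1.61 + £13.36 = £143.08

£143.08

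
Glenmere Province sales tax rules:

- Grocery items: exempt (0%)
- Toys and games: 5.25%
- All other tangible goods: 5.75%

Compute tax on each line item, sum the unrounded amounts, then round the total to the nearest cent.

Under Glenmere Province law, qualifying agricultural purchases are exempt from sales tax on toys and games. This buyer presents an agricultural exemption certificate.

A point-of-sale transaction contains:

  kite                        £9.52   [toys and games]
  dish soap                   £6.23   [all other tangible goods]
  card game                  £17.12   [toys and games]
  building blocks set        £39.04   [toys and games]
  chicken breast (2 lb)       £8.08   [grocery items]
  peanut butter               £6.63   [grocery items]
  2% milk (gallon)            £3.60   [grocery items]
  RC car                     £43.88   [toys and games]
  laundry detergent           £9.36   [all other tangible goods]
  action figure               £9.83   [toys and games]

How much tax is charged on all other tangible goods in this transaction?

£0.90

Dish soap £6.23: all other tangible goods → 5.75% → £0.358225
Laundry detergent £9.36: all other tangible goods → 5.75% → £0.5382
Tax on all other tangible goods: unrounded sum = £0.896425 → £0.90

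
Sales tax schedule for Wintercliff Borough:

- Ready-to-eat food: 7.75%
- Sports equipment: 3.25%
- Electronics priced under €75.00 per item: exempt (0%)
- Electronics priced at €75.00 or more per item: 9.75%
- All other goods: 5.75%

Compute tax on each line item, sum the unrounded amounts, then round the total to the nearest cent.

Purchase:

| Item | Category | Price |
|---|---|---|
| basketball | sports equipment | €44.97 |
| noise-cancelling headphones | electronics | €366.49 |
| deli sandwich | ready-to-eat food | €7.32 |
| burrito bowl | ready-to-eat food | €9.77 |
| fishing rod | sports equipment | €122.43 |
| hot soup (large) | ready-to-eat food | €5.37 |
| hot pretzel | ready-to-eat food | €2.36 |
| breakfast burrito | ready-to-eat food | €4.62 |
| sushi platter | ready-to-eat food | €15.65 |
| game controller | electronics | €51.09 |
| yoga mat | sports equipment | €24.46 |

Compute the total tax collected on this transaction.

€45.46

Basketball €44.97: sports equipment → 3.25% → €1.461525
Noise-cancelling headphones €366.49: electronics, €75.00 or more → 9.75% → €35.732775
Deli sandwich €7.32: ready-to-eat food → 7.75% → €0.5673
Burrito bowl €9.77: ready-to-eat food → 7.75% → €0.757175
Fishing rod €122.43: sports equipment → 3.25% → €3.978975
Hot soup (large) €5.37: ready-to-eat food → 7.75% → €0.416175
Hot pretzel €2.36: ready-to-eat food → 7.75% → €0.1829
Breakfast burrito €4.62: ready-to-eat food → 7.75% → €0.35805
Sushi platter €15.65: ready-to-eat food → 7.75% → €1.212875
Game controller €51.09: electronics, under €75.00 → 0% → €0.00
Yoga mat €24.46: sports equipment → 3.25% → €0.79495
Unrounded tax sum = €45.4627 → €45.46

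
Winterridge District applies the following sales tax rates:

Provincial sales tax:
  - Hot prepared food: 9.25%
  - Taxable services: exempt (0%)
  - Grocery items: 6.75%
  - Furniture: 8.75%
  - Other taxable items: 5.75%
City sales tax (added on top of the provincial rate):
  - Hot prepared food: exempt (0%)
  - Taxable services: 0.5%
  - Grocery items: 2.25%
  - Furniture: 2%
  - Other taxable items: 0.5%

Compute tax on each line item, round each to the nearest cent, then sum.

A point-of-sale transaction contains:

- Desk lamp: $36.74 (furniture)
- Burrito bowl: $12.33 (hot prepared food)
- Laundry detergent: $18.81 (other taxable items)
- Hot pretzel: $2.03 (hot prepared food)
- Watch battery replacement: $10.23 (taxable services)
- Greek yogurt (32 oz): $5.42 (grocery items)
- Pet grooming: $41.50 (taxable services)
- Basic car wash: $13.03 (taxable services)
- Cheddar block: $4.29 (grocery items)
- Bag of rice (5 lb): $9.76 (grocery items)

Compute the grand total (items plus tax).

$162.69

Desk lamp $36.74: furniture → 8.75% + 2% city = 10.75% → $3.95
Burrito bowl $12.33: hot prepared food → 9.25% + 0% city = 9.25% → $1.14
Laundry detergent $18.81: other taxable items → 5.75% + 0.5% city = 6.25% → $1.18
Hot pretzel $2.03: hot prepared food → 9.25% + 0% city = 9.25% → $0.19
Watch battery replacement $10.23: taxable services → 0% + 0.5% city = 0.5% → $0.05
Greek yogurt (32 oz) $5.42: grocery items → 6.75% + 2.25% city = 9% → $0.49
Pet grooming $41.50: taxable services → 0% + 0.5% city = 0.5% → $0.21
Basic car wash $13.03: taxable services → 0% + 0.5% city = 0.5% → $0.07
Cheddar block $4.29: grocery items → 6.75% + 2.25% city = 9% → $0.39
Bag of rice (5 lb) $9.76: grocery items → 6.75% + 2.25% city = 9% → $0.88
Subtotal = $154.14; tax = $8.55; total due = $162.69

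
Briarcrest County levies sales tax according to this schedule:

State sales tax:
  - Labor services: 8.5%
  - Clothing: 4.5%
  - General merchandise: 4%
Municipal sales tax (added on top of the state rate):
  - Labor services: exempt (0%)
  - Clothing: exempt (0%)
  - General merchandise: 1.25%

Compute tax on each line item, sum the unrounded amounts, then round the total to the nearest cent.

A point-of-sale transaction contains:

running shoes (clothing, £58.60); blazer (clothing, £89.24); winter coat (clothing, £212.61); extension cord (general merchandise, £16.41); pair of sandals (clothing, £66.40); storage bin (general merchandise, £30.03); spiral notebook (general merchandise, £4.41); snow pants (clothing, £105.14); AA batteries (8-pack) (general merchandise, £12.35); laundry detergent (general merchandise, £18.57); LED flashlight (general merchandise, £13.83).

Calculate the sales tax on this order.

Running shoes £58.60: clothing → 4.5% + 0% municipal = 4.5% → £2.637
Blazer £89.24: clothing → 4.5% + 0% municipal = 4.5% → £4.0158
Winter coat £212.61: clothing → 4.5% + 0% municipal = 4.5% → £9.56745
Extension cord £16.41: general merchandise → 4% + 1.25% municipal = 5.25% → £0.861525
Pair of sandals £66.40: clothing → 4.5% + 0% municipal = 4.5% → £2.988
Storage bin £30.03: general merchandise → 4% + 1.25% municipal = 5.25% → £1.576575
Spiral notebook £4.41: general merchandise → 4% + 1.25% municipal = 5.25% → £0.231525
Snow pants £105.14: clothing → 4.5% + 0% municipal = 4.5% → £4.7313
AA batteries (8-pack) £12.35: general merchandise → 4% + 1.25% municipal = 5.25% → £0.648375
Laundry detergent £18.57: general merchandise → 4% + 1.25% municipal = 5.25% → £0.974925
LED flashlight £13.83: general merchandise → 4% + 1.25% municipal = 5.25% → £0.726075
Unrounded tax sum = £28.95855 → £28.96

£28.96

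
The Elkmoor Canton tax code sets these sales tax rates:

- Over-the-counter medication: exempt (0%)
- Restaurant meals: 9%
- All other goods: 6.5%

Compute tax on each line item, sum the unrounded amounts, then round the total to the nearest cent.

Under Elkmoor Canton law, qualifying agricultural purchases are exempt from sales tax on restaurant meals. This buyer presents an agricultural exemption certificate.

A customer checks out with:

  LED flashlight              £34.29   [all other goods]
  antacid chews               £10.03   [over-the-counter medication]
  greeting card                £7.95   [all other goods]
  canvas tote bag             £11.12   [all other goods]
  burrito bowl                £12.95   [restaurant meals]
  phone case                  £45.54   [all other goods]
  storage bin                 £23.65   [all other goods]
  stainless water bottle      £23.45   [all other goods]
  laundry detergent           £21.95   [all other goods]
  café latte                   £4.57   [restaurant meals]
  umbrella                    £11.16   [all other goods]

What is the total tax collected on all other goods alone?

£11.64

LED flashlight £34.29: all other goods → 6.5% → £2.22885
Greeting card £7.95: all other goods → 6.5% → £0.51675
Canvas tote bag £11.12: all other goods → 6.5% → £0.7228
Phone case £45.54: all other goods → 6.5% → £2.9601
Storage bin £23.65: all other goods → 6.5% → £1.53725
Stainless water bottle £23.45: all other goods → 6.5% → £1.52425
Laundry detergent £21.95: all other goods → 6.5% → £1.42675
Umbrella £11.16: all other goods → 6.5% → £0.7254
Tax on all other goods: unrounded sum = £11.64215 → £11.64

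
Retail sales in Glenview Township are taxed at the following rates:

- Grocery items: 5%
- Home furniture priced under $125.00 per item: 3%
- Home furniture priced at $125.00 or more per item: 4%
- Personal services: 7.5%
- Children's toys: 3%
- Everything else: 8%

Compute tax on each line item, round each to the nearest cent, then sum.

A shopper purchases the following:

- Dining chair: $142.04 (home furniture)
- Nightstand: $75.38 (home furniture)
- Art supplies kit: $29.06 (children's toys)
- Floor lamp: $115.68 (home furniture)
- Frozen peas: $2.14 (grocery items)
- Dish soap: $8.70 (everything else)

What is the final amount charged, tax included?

$386.09

Dining chair $142.04: home furniture, $125.00 or more → 4% → $5.68
Nightstand $75.38: home furniture, under $125.00 → 3% → $2.26
Art supplies kit $29.06: children's toys → 3% → $0.87
Floor lamp $115.68: home furniture, under $125.00 → 3% → $3.47
Frozen peas $2.14: grocery items → 5% → $0.11
Dish soap $8.70: everything else → 8% → $0.70
Subtotal = $373.00; tax = $13.09; total due = $386.09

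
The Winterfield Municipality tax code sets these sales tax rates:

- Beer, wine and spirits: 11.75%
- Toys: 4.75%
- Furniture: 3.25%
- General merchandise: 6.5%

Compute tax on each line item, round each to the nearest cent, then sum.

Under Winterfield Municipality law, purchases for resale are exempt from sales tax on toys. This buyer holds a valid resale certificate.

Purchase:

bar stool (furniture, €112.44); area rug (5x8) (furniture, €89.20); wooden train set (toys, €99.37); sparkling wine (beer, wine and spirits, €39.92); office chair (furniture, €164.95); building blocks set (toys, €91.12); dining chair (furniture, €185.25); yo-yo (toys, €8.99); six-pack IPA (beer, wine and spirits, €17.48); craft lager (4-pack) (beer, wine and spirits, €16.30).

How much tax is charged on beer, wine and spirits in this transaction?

€8.66

Sparkling wine €39.92: beer, wine and spirits → 11.75% → €4.69
Six-pack IPA €17.48: beer, wine and spirits → 11.75% → €2.05
Craft lager (4-pack) €16.30: beer, wine and spirits → 11.75% → €1.92
Tax on beer, wine and spirits = €4.69 + €2.05 + €1.92 = €8.66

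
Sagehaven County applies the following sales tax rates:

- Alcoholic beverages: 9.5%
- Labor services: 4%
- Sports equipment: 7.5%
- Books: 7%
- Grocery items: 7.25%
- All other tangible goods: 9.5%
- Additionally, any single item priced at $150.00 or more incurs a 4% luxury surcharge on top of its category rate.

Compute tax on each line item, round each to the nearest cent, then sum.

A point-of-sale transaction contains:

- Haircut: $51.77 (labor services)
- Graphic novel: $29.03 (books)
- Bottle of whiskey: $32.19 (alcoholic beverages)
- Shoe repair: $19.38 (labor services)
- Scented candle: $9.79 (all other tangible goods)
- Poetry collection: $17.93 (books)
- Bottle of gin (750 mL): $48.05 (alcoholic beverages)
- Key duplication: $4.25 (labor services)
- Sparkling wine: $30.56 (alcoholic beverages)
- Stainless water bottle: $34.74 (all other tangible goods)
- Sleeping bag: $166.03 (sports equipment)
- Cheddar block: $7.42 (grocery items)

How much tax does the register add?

$40.69

Haircut $51.77: labor services → 4% → $2.07
Graphic novel $29.03: books → 7% → $2.03
Bottle of whiskey $32.19: alcoholic beverages → 9.5% → $3.06
Shoe repair $19.38: labor services → 4% → $0.78
Scented candle $9.79: all other tangible goods → 9.5% → $0.93
Poetry collection $17.93: books → 7% → $1.26
Bottle of gin (750 mL) $48.05: alcoholic beverages → 9.5% → $4.56
Key duplication $4.25: labor services → 4% → $0.17
Sparkling wine $30.56: alcoholic beverages → 9.5% → $2.90
Stainless water bottle $34.74: all other tangible goods → 9.5% → $3.30
Sleeping bag $166.03: sports equipment → 7.5% + 4% surcharge = 11.5% → $19.09
Cheddar block $7.42: grocery items → 7.25% → $0.54
Total tax = $2.07 + $2.03 + $3.06 + $0.78 + $0.93 + $1.26 + $4.56 + $0.17 + $2.90 + $3.30 + $19.09 + $0.54 = $40.69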